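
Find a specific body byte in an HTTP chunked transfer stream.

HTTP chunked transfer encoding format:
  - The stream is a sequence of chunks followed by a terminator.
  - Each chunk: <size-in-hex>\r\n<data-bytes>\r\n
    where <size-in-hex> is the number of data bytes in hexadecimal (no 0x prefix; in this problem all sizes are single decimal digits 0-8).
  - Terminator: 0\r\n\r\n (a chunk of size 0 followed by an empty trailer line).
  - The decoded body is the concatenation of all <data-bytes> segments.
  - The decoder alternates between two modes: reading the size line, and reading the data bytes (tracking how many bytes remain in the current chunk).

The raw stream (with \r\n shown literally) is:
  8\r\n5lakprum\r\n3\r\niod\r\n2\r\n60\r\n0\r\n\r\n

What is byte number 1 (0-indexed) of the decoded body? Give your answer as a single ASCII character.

Chunk 1: stream[0..1]='8' size=0x8=8, data at stream[3..11]='5lakprum' -> body[0..8], body so far='5lakprum'
Chunk 2: stream[13..14]='3' size=0x3=3, data at stream[16..19]='iod' -> body[8..11], body so far='5lakprumiod'
Chunk 3: stream[21..22]='2' size=0x2=2, data at stream[24..26]='60' -> body[11..13], body so far='5lakprumiod60'
Chunk 4: stream[28..29]='0' size=0 (terminator). Final body='5lakprumiod60' (13 bytes)
Body byte 1 = 'l'

Answer: l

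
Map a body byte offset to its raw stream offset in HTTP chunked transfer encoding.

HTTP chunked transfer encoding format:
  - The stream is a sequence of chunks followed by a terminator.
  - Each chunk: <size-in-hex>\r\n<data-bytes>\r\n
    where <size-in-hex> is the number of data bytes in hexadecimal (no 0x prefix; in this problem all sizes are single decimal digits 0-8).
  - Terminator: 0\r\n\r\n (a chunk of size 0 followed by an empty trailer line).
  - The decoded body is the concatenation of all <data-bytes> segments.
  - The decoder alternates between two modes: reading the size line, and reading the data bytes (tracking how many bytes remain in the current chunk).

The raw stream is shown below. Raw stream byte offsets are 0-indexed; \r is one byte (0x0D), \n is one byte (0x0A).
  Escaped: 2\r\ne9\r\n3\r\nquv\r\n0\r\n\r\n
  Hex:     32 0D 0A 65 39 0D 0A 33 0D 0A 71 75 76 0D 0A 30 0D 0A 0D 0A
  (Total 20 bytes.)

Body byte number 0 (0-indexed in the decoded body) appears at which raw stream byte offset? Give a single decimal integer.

Chunk 1: stream[0..1]='2' size=0x2=2, data at stream[3..5]='e9' -> body[0..2], body so far='e9'
Chunk 2: stream[7..8]='3' size=0x3=3, data at stream[10..13]='quv' -> body[2..5], body so far='e9quv'
Chunk 3: stream[15..16]='0' size=0 (terminator). Final body='e9quv' (5 bytes)
Body byte 0 at stream offset 3

Answer: 3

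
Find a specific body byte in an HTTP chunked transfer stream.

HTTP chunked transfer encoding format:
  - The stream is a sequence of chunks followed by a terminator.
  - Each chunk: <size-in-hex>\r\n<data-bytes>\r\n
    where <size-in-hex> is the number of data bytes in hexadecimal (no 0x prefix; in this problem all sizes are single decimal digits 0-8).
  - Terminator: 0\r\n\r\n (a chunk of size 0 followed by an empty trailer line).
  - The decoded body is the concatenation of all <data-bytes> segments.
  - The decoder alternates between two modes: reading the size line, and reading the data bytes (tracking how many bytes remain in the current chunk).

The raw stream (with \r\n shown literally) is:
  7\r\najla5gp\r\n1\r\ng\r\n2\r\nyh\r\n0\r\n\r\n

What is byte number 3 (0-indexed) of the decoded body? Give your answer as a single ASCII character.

Answer: a

Derivation:
Chunk 1: stream[0..1]='7' size=0x7=7, data at stream[3..10]='ajla5gp' -> body[0..7], body so far='ajla5gp'
Chunk 2: stream[12..13]='1' size=0x1=1, data at stream[15..16]='g' -> body[7..8], body so far='ajla5gpg'
Chunk 3: stream[18..19]='2' size=0x2=2, data at stream[21..23]='yh' -> body[8..10], body so far='ajla5gpgyh'
Chunk 4: stream[25..26]='0' size=0 (terminator). Final body='ajla5gpgyh' (10 bytes)
Body byte 3 = 'a'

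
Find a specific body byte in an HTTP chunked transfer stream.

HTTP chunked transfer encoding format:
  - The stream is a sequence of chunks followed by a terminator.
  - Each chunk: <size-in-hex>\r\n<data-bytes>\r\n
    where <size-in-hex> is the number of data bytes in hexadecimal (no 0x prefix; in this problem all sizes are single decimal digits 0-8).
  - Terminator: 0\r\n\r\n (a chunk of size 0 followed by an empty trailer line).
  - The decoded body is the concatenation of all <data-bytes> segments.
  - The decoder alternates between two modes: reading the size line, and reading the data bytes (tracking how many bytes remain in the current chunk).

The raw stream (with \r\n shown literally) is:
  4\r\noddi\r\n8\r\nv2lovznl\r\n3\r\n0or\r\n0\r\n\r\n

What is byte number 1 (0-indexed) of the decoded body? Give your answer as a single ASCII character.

Answer: d

Derivation:
Chunk 1: stream[0..1]='4' size=0x4=4, data at stream[3..7]='oddi' -> body[0..4], body so far='oddi'
Chunk 2: stream[9..10]='8' size=0x8=8, data at stream[12..20]='v2lovznl' -> body[4..12], body so far='oddiv2lovznl'
Chunk 3: stream[22..23]='3' size=0x3=3, data at stream[25..28]='0or' -> body[12..15], body so far='oddiv2lovznl0or'
Chunk 4: stream[30..31]='0' size=0 (terminator). Final body='oddiv2lovznl0or' (15 bytes)
Body byte 1 = 'd'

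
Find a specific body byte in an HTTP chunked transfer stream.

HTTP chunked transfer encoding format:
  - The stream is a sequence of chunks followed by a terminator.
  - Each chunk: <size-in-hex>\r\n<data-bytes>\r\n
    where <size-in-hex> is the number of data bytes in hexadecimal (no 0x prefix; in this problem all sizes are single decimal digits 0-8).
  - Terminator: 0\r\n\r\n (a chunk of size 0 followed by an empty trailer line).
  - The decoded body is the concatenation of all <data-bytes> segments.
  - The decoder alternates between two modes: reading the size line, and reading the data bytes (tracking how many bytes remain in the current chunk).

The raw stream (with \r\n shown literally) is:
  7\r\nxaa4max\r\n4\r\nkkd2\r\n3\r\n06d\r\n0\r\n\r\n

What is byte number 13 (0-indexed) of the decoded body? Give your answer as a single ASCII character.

Answer: d

Derivation:
Chunk 1: stream[0..1]='7' size=0x7=7, data at stream[3..10]='xaa4max' -> body[0..7], body so far='xaa4max'
Chunk 2: stream[12..13]='4' size=0x4=4, data at stream[15..19]='kkd2' -> body[7..11], body so far='xaa4maxkkd2'
Chunk 3: stream[21..22]='3' size=0x3=3, data at stream[24..27]='06d' -> body[11..14], body so far='xaa4maxkkd206d'
Chunk 4: stream[29..30]='0' size=0 (terminator). Final body='xaa4maxkkd206d' (14 bytes)
Body byte 13 = 'd'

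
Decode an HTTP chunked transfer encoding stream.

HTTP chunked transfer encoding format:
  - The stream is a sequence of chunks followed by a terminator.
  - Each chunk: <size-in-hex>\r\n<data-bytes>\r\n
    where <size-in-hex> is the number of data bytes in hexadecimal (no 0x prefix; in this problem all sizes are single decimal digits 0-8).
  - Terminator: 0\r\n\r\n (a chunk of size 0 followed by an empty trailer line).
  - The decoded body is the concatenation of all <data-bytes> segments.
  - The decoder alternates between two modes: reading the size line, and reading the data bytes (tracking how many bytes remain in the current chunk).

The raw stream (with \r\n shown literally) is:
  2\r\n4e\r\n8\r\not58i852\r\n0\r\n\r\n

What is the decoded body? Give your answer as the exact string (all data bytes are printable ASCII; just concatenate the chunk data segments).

Answer: 4eot58i852

Derivation:
Chunk 1: stream[0..1]='2' size=0x2=2, data at stream[3..5]='4e' -> body[0..2], body so far='4e'
Chunk 2: stream[7..8]='8' size=0x8=8, data at stream[10..18]='ot58i852' -> body[2..10], body so far='4eot58i852'
Chunk 3: stream[20..21]='0' size=0 (terminator). Final body='4eot58i852' (10 bytes)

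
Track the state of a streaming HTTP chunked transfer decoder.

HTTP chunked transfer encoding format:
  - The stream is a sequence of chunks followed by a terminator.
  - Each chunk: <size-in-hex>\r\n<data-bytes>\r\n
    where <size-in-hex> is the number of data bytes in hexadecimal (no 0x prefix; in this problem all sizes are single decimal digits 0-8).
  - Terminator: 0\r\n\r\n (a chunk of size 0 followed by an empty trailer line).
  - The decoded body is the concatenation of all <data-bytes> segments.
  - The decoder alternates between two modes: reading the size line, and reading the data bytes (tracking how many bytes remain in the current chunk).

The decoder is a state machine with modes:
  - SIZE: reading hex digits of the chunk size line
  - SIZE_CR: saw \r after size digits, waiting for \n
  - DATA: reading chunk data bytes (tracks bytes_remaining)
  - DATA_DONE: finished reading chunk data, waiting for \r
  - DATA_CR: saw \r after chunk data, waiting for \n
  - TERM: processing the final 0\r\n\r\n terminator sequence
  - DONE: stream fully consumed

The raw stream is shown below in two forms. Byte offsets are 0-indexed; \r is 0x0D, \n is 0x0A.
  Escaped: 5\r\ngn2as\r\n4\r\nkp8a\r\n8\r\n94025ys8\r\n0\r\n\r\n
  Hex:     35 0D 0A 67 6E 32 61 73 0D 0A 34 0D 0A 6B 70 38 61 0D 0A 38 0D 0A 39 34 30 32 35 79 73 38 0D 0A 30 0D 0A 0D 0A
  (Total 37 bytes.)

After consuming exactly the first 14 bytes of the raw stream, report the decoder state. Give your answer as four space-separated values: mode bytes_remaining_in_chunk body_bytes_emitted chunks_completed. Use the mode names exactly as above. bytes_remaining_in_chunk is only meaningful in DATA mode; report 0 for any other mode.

Byte 0 = '5': mode=SIZE remaining=0 emitted=0 chunks_done=0
Byte 1 = 0x0D: mode=SIZE_CR remaining=0 emitted=0 chunks_done=0
Byte 2 = 0x0A: mode=DATA remaining=5 emitted=0 chunks_done=0
Byte 3 = 'g': mode=DATA remaining=4 emitted=1 chunks_done=0
Byte 4 = 'n': mode=DATA remaining=3 emitted=2 chunks_done=0
Byte 5 = '2': mode=DATA remaining=2 emitted=3 chunks_done=0
Byte 6 = 'a': mode=DATA remaining=1 emitted=4 chunks_done=0
Byte 7 = 's': mode=DATA_DONE remaining=0 emitted=5 chunks_done=0
Byte 8 = 0x0D: mode=DATA_CR remaining=0 emitted=5 chunks_done=0
Byte 9 = 0x0A: mode=SIZE remaining=0 emitted=5 chunks_done=1
Byte 10 = '4': mode=SIZE remaining=0 emitted=5 chunks_done=1
Byte 11 = 0x0D: mode=SIZE_CR remaining=0 emitted=5 chunks_done=1
Byte 12 = 0x0A: mode=DATA remaining=4 emitted=5 chunks_done=1
Byte 13 = 'k': mode=DATA remaining=3 emitted=6 chunks_done=1

Answer: DATA 3 6 1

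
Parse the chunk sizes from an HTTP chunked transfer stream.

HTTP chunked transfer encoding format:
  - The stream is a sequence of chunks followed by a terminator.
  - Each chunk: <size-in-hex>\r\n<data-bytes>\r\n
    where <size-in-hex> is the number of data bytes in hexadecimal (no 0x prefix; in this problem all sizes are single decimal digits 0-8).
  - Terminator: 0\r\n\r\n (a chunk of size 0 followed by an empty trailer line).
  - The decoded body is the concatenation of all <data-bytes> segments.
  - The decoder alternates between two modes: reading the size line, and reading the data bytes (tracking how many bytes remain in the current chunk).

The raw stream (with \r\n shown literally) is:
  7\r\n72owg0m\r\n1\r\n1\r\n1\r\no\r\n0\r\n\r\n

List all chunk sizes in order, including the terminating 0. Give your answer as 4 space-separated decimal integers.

Chunk 1: stream[0..1]='7' size=0x7=7, data at stream[3..10]='72owg0m' -> body[0..7], body so far='72owg0m'
Chunk 2: stream[12..13]='1' size=0x1=1, data at stream[15..16]='1' -> body[7..8], body so far='72owg0m1'
Chunk 3: stream[18..19]='1' size=0x1=1, data at stream[21..22]='o' -> body[8..9], body so far='72owg0m1o'
Chunk 4: stream[24..25]='0' size=0 (terminator). Final body='72owg0m1o' (9 bytes)

Answer: 7 1 1 0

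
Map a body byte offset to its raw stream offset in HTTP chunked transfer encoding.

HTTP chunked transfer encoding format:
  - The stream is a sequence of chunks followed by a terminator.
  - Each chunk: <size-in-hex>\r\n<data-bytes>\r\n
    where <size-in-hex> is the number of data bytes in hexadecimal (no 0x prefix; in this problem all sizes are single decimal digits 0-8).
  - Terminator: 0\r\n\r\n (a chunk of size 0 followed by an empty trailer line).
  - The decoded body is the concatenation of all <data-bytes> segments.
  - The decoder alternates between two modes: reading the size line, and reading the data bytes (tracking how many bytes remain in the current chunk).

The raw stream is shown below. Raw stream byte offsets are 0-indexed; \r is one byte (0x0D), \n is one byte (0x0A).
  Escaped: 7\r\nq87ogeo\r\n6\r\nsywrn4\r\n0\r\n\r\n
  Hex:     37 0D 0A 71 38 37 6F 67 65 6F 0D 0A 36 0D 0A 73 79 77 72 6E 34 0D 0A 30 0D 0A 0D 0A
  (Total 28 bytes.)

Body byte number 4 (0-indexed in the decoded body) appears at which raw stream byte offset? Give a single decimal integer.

Chunk 1: stream[0..1]='7' size=0x7=7, data at stream[3..10]='q87ogeo' -> body[0..7], body so far='q87ogeo'
Chunk 2: stream[12..13]='6' size=0x6=6, data at stream[15..21]='sywrn4' -> body[7..13], body so far='q87ogeosywrn4'
Chunk 3: stream[23..24]='0' size=0 (terminator). Final body='q87ogeosywrn4' (13 bytes)
Body byte 4 at stream offset 7

Answer: 7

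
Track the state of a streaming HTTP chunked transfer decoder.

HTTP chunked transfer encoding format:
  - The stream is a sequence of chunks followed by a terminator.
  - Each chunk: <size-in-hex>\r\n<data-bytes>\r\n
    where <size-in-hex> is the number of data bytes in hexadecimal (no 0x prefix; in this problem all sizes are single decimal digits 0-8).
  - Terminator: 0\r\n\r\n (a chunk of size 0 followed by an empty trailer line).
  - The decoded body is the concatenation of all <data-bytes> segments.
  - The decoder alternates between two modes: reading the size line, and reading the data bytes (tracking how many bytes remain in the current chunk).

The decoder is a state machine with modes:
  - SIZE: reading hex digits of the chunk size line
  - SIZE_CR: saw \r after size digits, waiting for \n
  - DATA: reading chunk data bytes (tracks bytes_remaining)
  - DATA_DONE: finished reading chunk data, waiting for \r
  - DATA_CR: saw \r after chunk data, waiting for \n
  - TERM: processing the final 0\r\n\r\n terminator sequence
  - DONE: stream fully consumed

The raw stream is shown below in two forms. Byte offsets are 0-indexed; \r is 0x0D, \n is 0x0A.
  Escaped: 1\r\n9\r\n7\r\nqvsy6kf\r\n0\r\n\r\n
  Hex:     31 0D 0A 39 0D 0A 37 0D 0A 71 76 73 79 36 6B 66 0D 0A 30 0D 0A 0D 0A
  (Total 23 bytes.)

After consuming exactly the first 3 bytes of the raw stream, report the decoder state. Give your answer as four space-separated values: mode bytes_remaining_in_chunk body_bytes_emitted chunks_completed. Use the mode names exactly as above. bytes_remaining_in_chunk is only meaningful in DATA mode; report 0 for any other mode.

Answer: DATA 1 0 0

Derivation:
Byte 0 = '1': mode=SIZE remaining=0 emitted=0 chunks_done=0
Byte 1 = 0x0D: mode=SIZE_CR remaining=0 emitted=0 chunks_done=0
Byte 2 = 0x0A: mode=DATA remaining=1 emitted=0 chunks_done=0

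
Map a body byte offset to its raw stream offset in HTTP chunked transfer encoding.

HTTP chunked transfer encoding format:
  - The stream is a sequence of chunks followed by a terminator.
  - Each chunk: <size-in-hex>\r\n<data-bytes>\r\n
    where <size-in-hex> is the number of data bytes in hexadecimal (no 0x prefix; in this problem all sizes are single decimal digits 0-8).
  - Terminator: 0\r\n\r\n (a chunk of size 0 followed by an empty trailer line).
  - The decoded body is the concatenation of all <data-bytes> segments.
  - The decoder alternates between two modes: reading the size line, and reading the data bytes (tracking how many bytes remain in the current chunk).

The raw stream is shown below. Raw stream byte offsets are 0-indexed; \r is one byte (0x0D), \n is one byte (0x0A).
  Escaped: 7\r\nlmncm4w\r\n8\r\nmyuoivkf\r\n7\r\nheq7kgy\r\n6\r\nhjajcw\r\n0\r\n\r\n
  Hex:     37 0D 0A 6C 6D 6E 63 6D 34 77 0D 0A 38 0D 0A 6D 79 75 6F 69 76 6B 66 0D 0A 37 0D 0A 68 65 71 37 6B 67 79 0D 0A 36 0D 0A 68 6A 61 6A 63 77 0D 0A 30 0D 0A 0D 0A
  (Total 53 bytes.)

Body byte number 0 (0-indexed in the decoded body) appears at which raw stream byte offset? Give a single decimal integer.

Answer: 3

Derivation:
Chunk 1: stream[0..1]='7' size=0x7=7, data at stream[3..10]='lmncm4w' -> body[0..7], body so far='lmncm4w'
Chunk 2: stream[12..13]='8' size=0x8=8, data at stream[15..23]='myuoivkf' -> body[7..15], body so far='lmncm4wmyuoivkf'
Chunk 3: stream[25..26]='7' size=0x7=7, data at stream[28..35]='heq7kgy' -> body[15..22], body so far='lmncm4wmyuoivkfheq7kgy'
Chunk 4: stream[37..38]='6' size=0x6=6, data at stream[40..46]='hjajcw' -> body[22..28], body so far='lmncm4wmyuoivkfheq7kgyhjajcw'
Chunk 5: stream[48..49]='0' size=0 (terminator). Final body='lmncm4wmyuoivkfheq7kgyhjajcw' (28 bytes)
Body byte 0 at stream offset 3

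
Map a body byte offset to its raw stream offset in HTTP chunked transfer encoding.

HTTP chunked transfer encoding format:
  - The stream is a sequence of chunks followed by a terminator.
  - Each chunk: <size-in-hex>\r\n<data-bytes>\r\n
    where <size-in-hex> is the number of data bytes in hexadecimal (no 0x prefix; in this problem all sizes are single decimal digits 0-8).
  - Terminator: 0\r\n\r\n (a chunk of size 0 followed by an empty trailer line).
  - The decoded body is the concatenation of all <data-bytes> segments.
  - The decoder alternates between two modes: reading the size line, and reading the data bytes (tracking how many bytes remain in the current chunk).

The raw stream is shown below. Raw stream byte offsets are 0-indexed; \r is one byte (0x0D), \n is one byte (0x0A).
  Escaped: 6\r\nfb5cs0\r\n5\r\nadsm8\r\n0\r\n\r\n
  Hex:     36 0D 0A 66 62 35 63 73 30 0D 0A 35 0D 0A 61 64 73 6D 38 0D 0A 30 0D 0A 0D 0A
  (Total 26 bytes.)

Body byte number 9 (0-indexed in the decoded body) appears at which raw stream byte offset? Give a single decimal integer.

Chunk 1: stream[0..1]='6' size=0x6=6, data at stream[3..9]='fb5cs0' -> body[0..6], body so far='fb5cs0'
Chunk 2: stream[11..12]='5' size=0x5=5, data at stream[14..19]='adsm8' -> body[6..11], body so far='fb5cs0adsm8'
Chunk 3: stream[21..22]='0' size=0 (terminator). Final body='fb5cs0adsm8' (11 bytes)
Body byte 9 at stream offset 17

Answer: 17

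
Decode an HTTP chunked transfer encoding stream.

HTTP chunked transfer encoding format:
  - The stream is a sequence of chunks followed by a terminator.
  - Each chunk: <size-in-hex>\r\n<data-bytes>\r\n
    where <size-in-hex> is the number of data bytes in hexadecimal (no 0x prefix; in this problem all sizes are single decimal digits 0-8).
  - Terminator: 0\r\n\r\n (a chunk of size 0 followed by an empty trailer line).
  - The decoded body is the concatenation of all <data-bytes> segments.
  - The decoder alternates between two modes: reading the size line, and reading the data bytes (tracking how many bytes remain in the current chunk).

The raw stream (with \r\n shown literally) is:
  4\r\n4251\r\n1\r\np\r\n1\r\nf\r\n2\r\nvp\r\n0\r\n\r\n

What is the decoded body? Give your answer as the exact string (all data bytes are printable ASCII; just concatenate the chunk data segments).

Answer: 4251pfvp

Derivation:
Chunk 1: stream[0..1]='4' size=0x4=4, data at stream[3..7]='4251' -> body[0..4], body so far='4251'
Chunk 2: stream[9..10]='1' size=0x1=1, data at stream[12..13]='p' -> body[4..5], body so far='4251p'
Chunk 3: stream[15..16]='1' size=0x1=1, data at stream[18..19]='f' -> body[5..6], body so far='4251pf'
Chunk 4: stream[21..22]='2' size=0x2=2, data at stream[24..26]='vp' -> body[6..8], body so far='4251pfvp'
Chunk 5: stream[28..29]='0' size=0 (terminator). Final body='4251pfvp' (8 bytes)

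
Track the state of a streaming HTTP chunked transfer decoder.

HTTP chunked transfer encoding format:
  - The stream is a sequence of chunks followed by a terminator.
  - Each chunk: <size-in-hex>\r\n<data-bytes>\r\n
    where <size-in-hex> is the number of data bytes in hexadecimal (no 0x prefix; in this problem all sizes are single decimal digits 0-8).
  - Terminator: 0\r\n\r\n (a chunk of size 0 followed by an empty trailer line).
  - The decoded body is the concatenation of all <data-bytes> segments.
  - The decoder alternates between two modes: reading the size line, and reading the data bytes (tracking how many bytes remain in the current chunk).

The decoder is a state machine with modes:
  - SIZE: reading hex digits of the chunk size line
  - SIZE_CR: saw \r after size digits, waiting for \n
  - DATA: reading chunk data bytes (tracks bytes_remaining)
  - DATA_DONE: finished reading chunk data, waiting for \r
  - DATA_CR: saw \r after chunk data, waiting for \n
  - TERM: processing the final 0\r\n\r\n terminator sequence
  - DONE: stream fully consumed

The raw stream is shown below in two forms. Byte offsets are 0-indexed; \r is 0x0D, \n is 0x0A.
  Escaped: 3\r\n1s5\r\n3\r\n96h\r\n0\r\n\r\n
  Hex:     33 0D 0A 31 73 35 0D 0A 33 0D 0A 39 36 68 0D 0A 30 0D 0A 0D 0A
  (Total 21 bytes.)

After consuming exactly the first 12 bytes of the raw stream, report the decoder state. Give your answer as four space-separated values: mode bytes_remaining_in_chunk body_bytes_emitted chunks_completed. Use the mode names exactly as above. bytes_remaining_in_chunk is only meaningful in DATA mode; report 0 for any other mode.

Answer: DATA 2 4 1

Derivation:
Byte 0 = '3': mode=SIZE remaining=0 emitted=0 chunks_done=0
Byte 1 = 0x0D: mode=SIZE_CR remaining=0 emitted=0 chunks_done=0
Byte 2 = 0x0A: mode=DATA remaining=3 emitted=0 chunks_done=0
Byte 3 = '1': mode=DATA remaining=2 emitted=1 chunks_done=0
Byte 4 = 's': mode=DATA remaining=1 emitted=2 chunks_done=0
Byte 5 = '5': mode=DATA_DONE remaining=0 emitted=3 chunks_done=0
Byte 6 = 0x0D: mode=DATA_CR remaining=0 emitted=3 chunks_done=0
Byte 7 = 0x0A: mode=SIZE remaining=0 emitted=3 chunks_done=1
Byte 8 = '3': mode=SIZE remaining=0 emitted=3 chunks_done=1
Byte 9 = 0x0D: mode=SIZE_CR remaining=0 emitted=3 chunks_done=1
Byte 10 = 0x0A: mode=DATA remaining=3 emitted=3 chunks_done=1
Byte 11 = '9': mode=DATA remaining=2 emitted=4 chunks_done=1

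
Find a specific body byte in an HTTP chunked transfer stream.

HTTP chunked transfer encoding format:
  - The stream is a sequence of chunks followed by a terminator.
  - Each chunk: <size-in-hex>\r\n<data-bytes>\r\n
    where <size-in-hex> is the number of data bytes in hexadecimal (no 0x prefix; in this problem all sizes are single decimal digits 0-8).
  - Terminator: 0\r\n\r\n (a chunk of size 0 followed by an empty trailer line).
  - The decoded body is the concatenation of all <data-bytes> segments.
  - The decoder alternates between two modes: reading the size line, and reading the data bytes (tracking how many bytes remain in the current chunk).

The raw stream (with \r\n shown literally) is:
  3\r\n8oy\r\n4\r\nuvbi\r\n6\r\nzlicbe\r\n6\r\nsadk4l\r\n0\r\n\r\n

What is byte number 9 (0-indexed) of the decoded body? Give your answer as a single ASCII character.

Chunk 1: stream[0..1]='3' size=0x3=3, data at stream[3..6]='8oy' -> body[0..3], body so far='8oy'
Chunk 2: stream[8..9]='4' size=0x4=4, data at stream[11..15]='uvbi' -> body[3..7], body so far='8oyuvbi'
Chunk 3: stream[17..18]='6' size=0x6=6, data at stream[20..26]='zlicbe' -> body[7..13], body so far='8oyuvbizlicbe'
Chunk 4: stream[28..29]='6' size=0x6=6, data at stream[31..37]='sadk4l' -> body[13..19], body so far='8oyuvbizlicbesadk4l'
Chunk 5: stream[39..40]='0' size=0 (terminator). Final body='8oyuvbizlicbesadk4l' (19 bytes)
Body byte 9 = 'i'

Answer: i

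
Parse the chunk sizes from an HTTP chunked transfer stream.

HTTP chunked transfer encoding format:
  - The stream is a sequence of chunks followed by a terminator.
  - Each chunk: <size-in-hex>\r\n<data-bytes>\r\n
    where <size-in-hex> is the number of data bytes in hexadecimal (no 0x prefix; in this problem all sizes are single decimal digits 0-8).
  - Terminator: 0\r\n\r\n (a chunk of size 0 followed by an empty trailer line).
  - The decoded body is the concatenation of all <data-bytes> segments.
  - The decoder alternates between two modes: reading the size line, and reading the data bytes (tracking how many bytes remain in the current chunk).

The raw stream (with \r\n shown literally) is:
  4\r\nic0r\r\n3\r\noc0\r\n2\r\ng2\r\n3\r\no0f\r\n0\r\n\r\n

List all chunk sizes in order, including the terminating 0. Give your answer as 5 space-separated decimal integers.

Answer: 4 3 2 3 0

Derivation:
Chunk 1: stream[0..1]='4' size=0x4=4, data at stream[3..7]='ic0r' -> body[0..4], body so far='ic0r'
Chunk 2: stream[9..10]='3' size=0x3=3, data at stream[12..15]='oc0' -> body[4..7], body so far='ic0roc0'
Chunk 3: stream[17..18]='2' size=0x2=2, data at stream[20..22]='g2' -> body[7..9], body so far='ic0roc0g2'
Chunk 4: stream[24..25]='3' size=0x3=3, data at stream[27..30]='o0f' -> body[9..12], body so far='ic0roc0g2o0f'
Chunk 5: stream[32..33]='0' size=0 (terminator). Final body='ic0roc0g2o0f' (12 bytes)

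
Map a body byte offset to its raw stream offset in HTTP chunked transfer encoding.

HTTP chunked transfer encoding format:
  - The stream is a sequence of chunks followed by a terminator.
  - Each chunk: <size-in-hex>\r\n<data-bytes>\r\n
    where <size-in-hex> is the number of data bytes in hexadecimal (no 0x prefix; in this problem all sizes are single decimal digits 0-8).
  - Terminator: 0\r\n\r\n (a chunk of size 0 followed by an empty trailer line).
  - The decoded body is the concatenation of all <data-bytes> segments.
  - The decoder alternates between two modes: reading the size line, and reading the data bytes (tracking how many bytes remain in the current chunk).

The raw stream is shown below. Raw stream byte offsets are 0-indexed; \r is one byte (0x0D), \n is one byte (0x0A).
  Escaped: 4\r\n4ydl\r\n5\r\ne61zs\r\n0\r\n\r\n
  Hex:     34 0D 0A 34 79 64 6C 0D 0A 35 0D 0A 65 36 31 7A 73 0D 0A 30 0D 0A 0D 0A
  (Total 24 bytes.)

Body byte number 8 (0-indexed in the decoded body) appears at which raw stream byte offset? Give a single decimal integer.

Answer: 16

Derivation:
Chunk 1: stream[0..1]='4' size=0x4=4, data at stream[3..7]='4ydl' -> body[0..4], body so far='4ydl'
Chunk 2: stream[9..10]='5' size=0x5=5, data at stream[12..17]='e61zs' -> body[4..9], body so far='4ydle61zs'
Chunk 3: stream[19..20]='0' size=0 (terminator). Final body='4ydle61zs' (9 bytes)
Body byte 8 at stream offset 16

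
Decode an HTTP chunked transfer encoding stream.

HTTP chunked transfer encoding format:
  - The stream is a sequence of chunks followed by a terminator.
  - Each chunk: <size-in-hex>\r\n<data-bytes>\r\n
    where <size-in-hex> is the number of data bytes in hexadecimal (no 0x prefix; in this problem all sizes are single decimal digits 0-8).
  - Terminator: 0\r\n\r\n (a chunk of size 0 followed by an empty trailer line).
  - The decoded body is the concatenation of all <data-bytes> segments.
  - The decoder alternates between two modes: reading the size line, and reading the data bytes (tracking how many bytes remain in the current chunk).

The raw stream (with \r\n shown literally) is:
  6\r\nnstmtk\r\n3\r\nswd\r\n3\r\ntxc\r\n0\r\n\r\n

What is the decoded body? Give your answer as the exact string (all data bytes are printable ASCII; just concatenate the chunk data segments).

Answer: nstmtkswdtxc

Derivation:
Chunk 1: stream[0..1]='6' size=0x6=6, data at stream[3..9]='nstmtk' -> body[0..6], body so far='nstmtk'
Chunk 2: stream[11..12]='3' size=0x3=3, data at stream[14..17]='swd' -> body[6..9], body so far='nstmtkswd'
Chunk 3: stream[19..20]='3' size=0x3=3, data at stream[22..25]='txc' -> body[9..12], body so far='nstmtkswdtxc'
Chunk 4: stream[27..28]='0' size=0 (terminator). Final body='nstmtkswdtxc' (12 bytes)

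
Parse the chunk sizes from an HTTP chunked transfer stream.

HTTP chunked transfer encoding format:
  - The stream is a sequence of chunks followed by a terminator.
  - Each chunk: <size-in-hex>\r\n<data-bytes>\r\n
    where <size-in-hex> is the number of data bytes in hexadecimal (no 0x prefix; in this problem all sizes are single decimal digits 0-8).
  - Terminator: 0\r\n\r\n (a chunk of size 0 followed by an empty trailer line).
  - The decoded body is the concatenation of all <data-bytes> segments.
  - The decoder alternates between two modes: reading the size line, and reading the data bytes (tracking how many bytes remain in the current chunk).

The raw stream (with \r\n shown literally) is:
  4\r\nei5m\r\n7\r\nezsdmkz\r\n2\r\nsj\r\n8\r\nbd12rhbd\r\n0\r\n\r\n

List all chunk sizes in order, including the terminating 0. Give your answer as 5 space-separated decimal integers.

Answer: 4 7 2 8 0

Derivation:
Chunk 1: stream[0..1]='4' size=0x4=4, data at stream[3..7]='ei5m' -> body[0..4], body so far='ei5m'
Chunk 2: stream[9..10]='7' size=0x7=7, data at stream[12..19]='ezsdmkz' -> body[4..11], body so far='ei5mezsdmkz'
Chunk 3: stream[21..22]='2' size=0x2=2, data at stream[24..26]='sj' -> body[11..13], body so far='ei5mezsdmkzsj'
Chunk 4: stream[28..29]='8' size=0x8=8, data at stream[31..39]='bd12rhbd' -> body[13..21], body so far='ei5mezsdmkzsjbd12rhbd'
Chunk 5: stream[41..42]='0' size=0 (terminator). Final body='ei5mezsdmkzsjbd12rhbd' (21 bytes)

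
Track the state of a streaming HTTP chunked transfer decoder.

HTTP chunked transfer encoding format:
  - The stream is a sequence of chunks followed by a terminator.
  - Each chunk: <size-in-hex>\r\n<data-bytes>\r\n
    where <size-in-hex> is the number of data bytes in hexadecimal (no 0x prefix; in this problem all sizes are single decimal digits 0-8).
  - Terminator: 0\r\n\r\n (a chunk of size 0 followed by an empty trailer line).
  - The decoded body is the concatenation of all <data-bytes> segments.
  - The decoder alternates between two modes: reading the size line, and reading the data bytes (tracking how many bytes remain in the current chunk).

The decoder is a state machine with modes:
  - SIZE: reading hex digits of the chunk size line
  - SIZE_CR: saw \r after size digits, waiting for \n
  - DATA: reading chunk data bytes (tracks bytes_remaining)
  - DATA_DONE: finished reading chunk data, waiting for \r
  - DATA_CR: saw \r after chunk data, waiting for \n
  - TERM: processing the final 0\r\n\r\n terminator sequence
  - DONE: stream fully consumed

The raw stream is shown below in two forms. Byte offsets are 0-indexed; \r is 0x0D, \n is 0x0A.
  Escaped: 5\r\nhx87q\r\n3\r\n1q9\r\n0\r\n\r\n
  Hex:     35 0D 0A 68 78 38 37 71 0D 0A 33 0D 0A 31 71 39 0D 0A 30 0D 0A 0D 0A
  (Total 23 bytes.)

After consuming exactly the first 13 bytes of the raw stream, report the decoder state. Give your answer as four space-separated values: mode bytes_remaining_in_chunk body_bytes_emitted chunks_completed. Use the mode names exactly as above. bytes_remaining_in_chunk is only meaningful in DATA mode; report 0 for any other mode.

Answer: DATA 3 5 1

Derivation:
Byte 0 = '5': mode=SIZE remaining=0 emitted=0 chunks_done=0
Byte 1 = 0x0D: mode=SIZE_CR remaining=0 emitted=0 chunks_done=0
Byte 2 = 0x0A: mode=DATA remaining=5 emitted=0 chunks_done=0
Byte 3 = 'h': mode=DATA remaining=4 emitted=1 chunks_done=0
Byte 4 = 'x': mode=DATA remaining=3 emitted=2 chunks_done=0
Byte 5 = '8': mode=DATA remaining=2 emitted=3 chunks_done=0
Byte 6 = '7': mode=DATA remaining=1 emitted=4 chunks_done=0
Byte 7 = 'q': mode=DATA_DONE remaining=0 emitted=5 chunks_done=0
Byte 8 = 0x0D: mode=DATA_CR remaining=0 emitted=5 chunks_done=0
Byte 9 = 0x0A: mode=SIZE remaining=0 emitted=5 chunks_done=1
Byte 10 = '3': mode=SIZE remaining=0 emitted=5 chunks_done=1
Byte 11 = 0x0D: mode=SIZE_CR remaining=0 emitted=5 chunks_done=1
Byte 12 = 0x0A: mode=DATA remaining=3 emitted=5 chunks_done=1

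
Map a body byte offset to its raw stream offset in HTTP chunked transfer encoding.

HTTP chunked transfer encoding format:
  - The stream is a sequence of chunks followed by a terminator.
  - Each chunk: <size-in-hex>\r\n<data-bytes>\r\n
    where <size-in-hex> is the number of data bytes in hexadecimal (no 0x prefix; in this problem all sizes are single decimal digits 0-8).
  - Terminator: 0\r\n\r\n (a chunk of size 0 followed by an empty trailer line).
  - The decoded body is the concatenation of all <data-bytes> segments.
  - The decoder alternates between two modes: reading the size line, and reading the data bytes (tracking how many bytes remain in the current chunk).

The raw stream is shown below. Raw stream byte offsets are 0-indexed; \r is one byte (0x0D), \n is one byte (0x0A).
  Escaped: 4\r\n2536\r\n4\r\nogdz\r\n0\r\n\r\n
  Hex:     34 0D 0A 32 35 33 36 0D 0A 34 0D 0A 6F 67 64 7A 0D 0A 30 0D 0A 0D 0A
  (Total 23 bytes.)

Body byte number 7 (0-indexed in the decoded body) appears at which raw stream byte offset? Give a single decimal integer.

Chunk 1: stream[0..1]='4' size=0x4=4, data at stream[3..7]='2536' -> body[0..4], body so far='2536'
Chunk 2: stream[9..10]='4' size=0x4=4, data at stream[12..16]='ogdz' -> body[4..8], body so far='2536ogdz'
Chunk 3: stream[18..19]='0' size=0 (terminator). Final body='2536ogdz' (8 bytes)
Body byte 7 at stream offset 15

Answer: 15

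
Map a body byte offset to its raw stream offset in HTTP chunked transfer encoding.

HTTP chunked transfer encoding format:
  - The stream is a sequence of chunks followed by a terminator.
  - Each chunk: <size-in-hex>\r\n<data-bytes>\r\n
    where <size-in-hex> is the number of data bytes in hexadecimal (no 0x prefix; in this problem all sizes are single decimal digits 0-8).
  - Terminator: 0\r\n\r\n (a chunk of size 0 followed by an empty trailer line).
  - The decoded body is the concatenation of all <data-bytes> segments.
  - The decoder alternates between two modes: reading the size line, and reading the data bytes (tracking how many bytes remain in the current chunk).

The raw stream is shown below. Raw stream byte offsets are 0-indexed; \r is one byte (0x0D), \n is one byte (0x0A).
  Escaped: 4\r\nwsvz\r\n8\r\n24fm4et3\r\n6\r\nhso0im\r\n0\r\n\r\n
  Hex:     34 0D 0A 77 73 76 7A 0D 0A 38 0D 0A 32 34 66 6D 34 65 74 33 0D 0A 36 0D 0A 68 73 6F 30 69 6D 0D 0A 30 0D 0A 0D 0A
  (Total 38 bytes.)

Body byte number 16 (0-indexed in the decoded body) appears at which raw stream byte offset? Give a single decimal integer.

Answer: 29

Derivation:
Chunk 1: stream[0..1]='4' size=0x4=4, data at stream[3..7]='wsvz' -> body[0..4], body so far='wsvz'
Chunk 2: stream[9..10]='8' size=0x8=8, data at stream[12..20]='24fm4et3' -> body[4..12], body so far='wsvz24fm4et3'
Chunk 3: stream[22..23]='6' size=0x6=6, data at stream[25..31]='hso0im' -> body[12..18], body so far='wsvz24fm4et3hso0im'
Chunk 4: stream[33..34]='0' size=0 (terminator). Final body='wsvz24fm4et3hso0im' (18 bytes)
Body byte 16 at stream offset 29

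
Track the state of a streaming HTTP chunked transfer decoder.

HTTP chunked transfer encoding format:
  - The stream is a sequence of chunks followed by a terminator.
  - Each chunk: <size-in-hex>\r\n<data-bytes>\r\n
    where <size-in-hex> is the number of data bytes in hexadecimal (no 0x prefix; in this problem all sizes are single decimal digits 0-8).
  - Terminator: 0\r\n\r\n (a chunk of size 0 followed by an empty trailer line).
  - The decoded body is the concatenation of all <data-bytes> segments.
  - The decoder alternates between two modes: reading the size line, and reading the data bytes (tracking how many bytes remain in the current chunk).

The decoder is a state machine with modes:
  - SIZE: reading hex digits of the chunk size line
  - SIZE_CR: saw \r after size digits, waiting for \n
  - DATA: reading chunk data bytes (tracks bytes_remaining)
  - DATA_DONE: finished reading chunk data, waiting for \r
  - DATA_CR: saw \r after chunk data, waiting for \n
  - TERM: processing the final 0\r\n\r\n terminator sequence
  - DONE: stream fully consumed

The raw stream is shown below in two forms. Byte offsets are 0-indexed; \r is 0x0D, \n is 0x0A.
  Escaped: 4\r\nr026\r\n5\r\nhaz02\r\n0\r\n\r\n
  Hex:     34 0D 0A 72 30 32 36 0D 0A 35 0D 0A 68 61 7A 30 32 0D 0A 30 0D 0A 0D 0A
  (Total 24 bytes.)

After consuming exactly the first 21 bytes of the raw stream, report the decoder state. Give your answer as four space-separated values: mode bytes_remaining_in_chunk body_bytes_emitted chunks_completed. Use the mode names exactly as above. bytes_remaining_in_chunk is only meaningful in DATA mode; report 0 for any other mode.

Byte 0 = '4': mode=SIZE remaining=0 emitted=0 chunks_done=0
Byte 1 = 0x0D: mode=SIZE_CR remaining=0 emitted=0 chunks_done=0
Byte 2 = 0x0A: mode=DATA remaining=4 emitted=0 chunks_done=0
Byte 3 = 'r': mode=DATA remaining=3 emitted=1 chunks_done=0
Byte 4 = '0': mode=DATA remaining=2 emitted=2 chunks_done=0
Byte 5 = '2': mode=DATA remaining=1 emitted=3 chunks_done=0
Byte 6 = '6': mode=DATA_DONE remaining=0 emitted=4 chunks_done=0
Byte 7 = 0x0D: mode=DATA_CR remaining=0 emitted=4 chunks_done=0
Byte 8 = 0x0A: mode=SIZE remaining=0 emitted=4 chunks_done=1
Byte 9 = '5': mode=SIZE remaining=0 emitted=4 chunks_done=1
Byte 10 = 0x0D: mode=SIZE_CR remaining=0 emitted=4 chunks_done=1
Byte 11 = 0x0A: mode=DATA remaining=5 emitted=4 chunks_done=1
Byte 12 = 'h': mode=DATA remaining=4 emitted=5 chunks_done=1
Byte 13 = 'a': mode=DATA remaining=3 emitted=6 chunks_done=1
Byte 14 = 'z': mode=DATA remaining=2 emitted=7 chunks_done=1
Byte 15 = '0': mode=DATA remaining=1 emitted=8 chunks_done=1
Byte 16 = '2': mode=DATA_DONE remaining=0 emitted=9 chunks_done=1
Byte 17 = 0x0D: mode=DATA_CR remaining=0 emitted=9 chunks_done=1
Byte 18 = 0x0A: mode=SIZE remaining=0 emitted=9 chunks_done=2
Byte 19 = '0': mode=SIZE remaining=0 emitted=9 chunks_done=2
Byte 20 = 0x0D: mode=SIZE_CR remaining=0 emitted=9 chunks_done=2

Answer: SIZE_CR 0 9 2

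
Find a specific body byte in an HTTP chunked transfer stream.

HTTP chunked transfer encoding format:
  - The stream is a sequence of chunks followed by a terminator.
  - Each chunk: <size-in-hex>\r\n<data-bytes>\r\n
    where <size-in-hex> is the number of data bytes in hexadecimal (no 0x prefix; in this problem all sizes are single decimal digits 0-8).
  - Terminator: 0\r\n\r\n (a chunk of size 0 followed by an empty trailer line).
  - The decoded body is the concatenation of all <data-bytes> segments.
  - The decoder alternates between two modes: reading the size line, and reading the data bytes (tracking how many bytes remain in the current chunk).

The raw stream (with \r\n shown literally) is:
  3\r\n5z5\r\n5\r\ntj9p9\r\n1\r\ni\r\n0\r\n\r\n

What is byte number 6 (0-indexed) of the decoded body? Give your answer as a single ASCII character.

Answer: p

Derivation:
Chunk 1: stream[0..1]='3' size=0x3=3, data at stream[3..6]='5z5' -> body[0..3], body so far='5z5'
Chunk 2: stream[8..9]='5' size=0x5=5, data at stream[11..16]='tj9p9' -> body[3..8], body so far='5z5tj9p9'
Chunk 3: stream[18..19]='1' size=0x1=1, data at stream[21..22]='i' -> body[8..9], body so far='5z5tj9p9i'
Chunk 4: stream[24..25]='0' size=0 (terminator). Final body='5z5tj9p9i' (9 bytes)
Body byte 6 = 'p'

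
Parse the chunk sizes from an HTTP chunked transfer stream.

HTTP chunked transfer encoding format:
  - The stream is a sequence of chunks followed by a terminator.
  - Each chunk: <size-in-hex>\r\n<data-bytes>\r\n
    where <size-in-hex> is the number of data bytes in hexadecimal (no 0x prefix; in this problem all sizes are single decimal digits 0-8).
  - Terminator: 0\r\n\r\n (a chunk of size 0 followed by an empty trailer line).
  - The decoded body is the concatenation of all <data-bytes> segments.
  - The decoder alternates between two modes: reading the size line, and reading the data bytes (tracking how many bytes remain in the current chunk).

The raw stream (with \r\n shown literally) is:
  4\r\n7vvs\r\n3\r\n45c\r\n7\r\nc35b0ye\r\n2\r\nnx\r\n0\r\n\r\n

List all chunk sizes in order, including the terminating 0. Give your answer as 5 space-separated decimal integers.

Answer: 4 3 7 2 0

Derivation:
Chunk 1: stream[0..1]='4' size=0x4=4, data at stream[3..7]='7vvs' -> body[0..4], body so far='7vvs'
Chunk 2: stream[9..10]='3' size=0x3=3, data at stream[12..15]='45c' -> body[4..7], body so far='7vvs45c'
Chunk 3: stream[17..18]='7' size=0x7=7, data at stream[20..27]='c35b0ye' -> body[7..14], body so far='7vvs45cc35b0ye'
Chunk 4: stream[29..30]='2' size=0x2=2, data at stream[32..34]='nx' -> body[14..16], body so far='7vvs45cc35b0yenx'
Chunk 5: stream[36..37]='0' size=0 (terminator). Final body='7vvs45cc35b0yenx' (16 bytes)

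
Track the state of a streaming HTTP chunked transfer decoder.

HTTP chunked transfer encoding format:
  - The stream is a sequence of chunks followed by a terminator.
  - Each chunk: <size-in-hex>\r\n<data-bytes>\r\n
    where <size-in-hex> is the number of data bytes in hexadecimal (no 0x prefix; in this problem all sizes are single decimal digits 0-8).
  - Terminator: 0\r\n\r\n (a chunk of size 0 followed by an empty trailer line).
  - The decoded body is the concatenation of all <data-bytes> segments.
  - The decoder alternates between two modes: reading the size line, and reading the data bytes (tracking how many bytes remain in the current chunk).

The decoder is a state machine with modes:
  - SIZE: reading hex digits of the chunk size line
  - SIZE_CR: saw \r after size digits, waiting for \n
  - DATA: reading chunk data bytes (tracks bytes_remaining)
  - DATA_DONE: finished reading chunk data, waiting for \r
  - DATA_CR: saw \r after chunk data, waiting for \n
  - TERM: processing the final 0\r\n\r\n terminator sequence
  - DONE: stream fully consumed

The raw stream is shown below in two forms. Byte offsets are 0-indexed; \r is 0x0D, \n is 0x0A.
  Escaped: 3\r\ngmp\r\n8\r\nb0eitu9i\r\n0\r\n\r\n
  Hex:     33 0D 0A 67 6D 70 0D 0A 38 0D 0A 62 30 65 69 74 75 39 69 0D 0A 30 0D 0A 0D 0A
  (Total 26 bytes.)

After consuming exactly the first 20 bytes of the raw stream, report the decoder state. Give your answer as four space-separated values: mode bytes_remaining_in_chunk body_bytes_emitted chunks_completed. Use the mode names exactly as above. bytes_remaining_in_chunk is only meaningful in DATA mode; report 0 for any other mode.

Answer: DATA_CR 0 11 1

Derivation:
Byte 0 = '3': mode=SIZE remaining=0 emitted=0 chunks_done=0
Byte 1 = 0x0D: mode=SIZE_CR remaining=0 emitted=0 chunks_done=0
Byte 2 = 0x0A: mode=DATA remaining=3 emitted=0 chunks_done=0
Byte 3 = 'g': mode=DATA remaining=2 emitted=1 chunks_done=0
Byte 4 = 'm': mode=DATA remaining=1 emitted=2 chunks_done=0
Byte 5 = 'p': mode=DATA_DONE remaining=0 emitted=3 chunks_done=0
Byte 6 = 0x0D: mode=DATA_CR remaining=0 emitted=3 chunks_done=0
Byte 7 = 0x0A: mode=SIZE remaining=0 emitted=3 chunks_done=1
Byte 8 = '8': mode=SIZE remaining=0 emitted=3 chunks_done=1
Byte 9 = 0x0D: mode=SIZE_CR remaining=0 emitted=3 chunks_done=1
Byte 10 = 0x0A: mode=DATA remaining=8 emitted=3 chunks_done=1
Byte 11 = 'b': mode=DATA remaining=7 emitted=4 chunks_done=1
Byte 12 = '0': mode=DATA remaining=6 emitted=5 chunks_done=1
Byte 13 = 'e': mode=DATA remaining=5 emitted=6 chunks_done=1
Byte 14 = 'i': mode=DATA remaining=4 emitted=7 chunks_done=1
Byte 15 = 't': mode=DATA remaining=3 emitted=8 chunks_done=1
Byte 16 = 'u': mode=DATA remaining=2 emitted=9 chunks_done=1
Byte 17 = '9': mode=DATA remaining=1 emitted=10 chunks_done=1
Byte 18 = 'i': mode=DATA_DONE remaining=0 emitted=11 chunks_done=1
Byte 19 = 0x0D: mode=DATA_CR remaining=0 emitted=11 chunks_done=1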